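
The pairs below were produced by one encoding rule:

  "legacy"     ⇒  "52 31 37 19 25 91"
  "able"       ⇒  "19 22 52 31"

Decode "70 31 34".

ref

The formula is n = 3×(alphabet index, a=1) + 16.
Reversing it on 70 31 34: 70→(70−16)÷3=18=r, 31→(31−16)÷3=5=e, 34→(34−16)÷3=6=f.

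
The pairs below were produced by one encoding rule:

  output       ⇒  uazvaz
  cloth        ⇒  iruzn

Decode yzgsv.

stamp

Compare letters: o→u is +6, u→a is +6, t→z is +6 — a constant shift. Every letter moves 6 places later in the alphabet, wrapping around z→a.
Undoing it on yzgsv: y−6=s, z−6=t, g−6=a, s−6=m, v−6=p.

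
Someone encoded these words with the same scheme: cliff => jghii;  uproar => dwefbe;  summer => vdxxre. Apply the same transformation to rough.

Each letter's alphabet position (a=0..z=25) is mapped through 17·x+1 mod 26 — an affine cipher.
Applying it to rough: r(17)→17·17+1≡4=e; o(14)→17·14+1≡5=f; u(20)→17·20+1≡3=d; g(6)→17·6+1≡25=z; h(7)→17·7+1≡16=q (all mod 26).

efdzq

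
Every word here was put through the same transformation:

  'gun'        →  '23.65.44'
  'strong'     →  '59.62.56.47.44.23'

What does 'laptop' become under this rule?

38.5.50.62.47.50

g(#7)→23 and u(#21)→65: differences scale by 3, so n = 3·pos + 2. Each letter becomes 3×(its alphabet position, a=1..z=26) + 2.
For laptop: l=12→38, a=1→5, p=16→50, t=20→62, o=15→47, p=16→50.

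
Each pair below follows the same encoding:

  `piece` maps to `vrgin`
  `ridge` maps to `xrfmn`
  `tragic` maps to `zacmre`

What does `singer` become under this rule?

yrpmnt

Shifts by position in piece: pos 0: p→v (+6), pos 1: i→r (+9), pos 2: e→g (+2), pos 3: c→i (+6), pos 4: e→n (+9) — repeating every 3. It's a Vigenère-style cipher with numeric key [6,9,2]: position i shifts by key[i mod 3].
On singer: s+6=y, i+9=r, n+2=p, g+6=m, e+9=n, r+2=t.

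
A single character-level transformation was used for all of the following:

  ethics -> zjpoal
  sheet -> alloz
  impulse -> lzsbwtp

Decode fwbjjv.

occupy

The word is reversed, then every letter is shifted forward by 7.
Reversing it on fwbjjv: shift back: f−7=y, w−7=p, b−7=u, j−7=c, j−7=c, v−7=o → ypucco; then reverse → occupy.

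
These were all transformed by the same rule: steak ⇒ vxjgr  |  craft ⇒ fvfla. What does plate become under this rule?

Letter i (0-indexed) is shifted by i+3, so successive shifts are 3, 4, 5, ….
Applying it to plate: p+3=s, l+4=p, a+5=f, t+6=z, e+7=l.

spfzl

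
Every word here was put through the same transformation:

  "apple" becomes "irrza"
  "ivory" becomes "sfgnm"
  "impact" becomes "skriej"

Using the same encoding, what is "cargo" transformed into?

einwg

a(0)→i(8) and p(15)→r(17) fit y≡11x+8 (mod 26); the inverse of 11 mod 26 is 19. Treating letters as 0–25, the rule is x ↦ 11x + 8 (mod 26).
For cargo: c(2)→11·2+8≡4=e; a(0)→11·0+8≡8=i; r(17)→11·17+8≡13=n; g(6)→11·6+8≡22=w; o(14)→11·14+8≡6=g (all mod 26).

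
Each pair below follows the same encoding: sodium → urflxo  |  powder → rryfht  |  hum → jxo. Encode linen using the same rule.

nlphp

The shift depends on letter class: consonant s→u is +2, but vowel o→r is +3. Vowels shift forward by 3 and consonants shift forward by 2.
For linen: l(cons)+2=n, i(vowel)+3=l, n(cons)+2=p, e(vowel)+3=h, n(cons)+2=p.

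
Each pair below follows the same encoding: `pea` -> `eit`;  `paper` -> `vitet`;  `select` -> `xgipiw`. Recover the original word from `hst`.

pod

The output letters match the input read backwards, each shifted +4: pea reversed is aep. The word is reversed, then every letter is shifted forward by 4.
Undoing it on hst: shift back: h−4=d, s−4=o, t−4=p → dop; then reverse → pod.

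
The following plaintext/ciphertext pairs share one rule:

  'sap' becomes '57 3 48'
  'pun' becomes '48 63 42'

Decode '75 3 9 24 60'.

With a=1..z=26, the number is 3·pos.
Undoing it on 75 3 9 24 60: 75→(75−0)÷3=25=y, 3→(3−0)÷3=1=a, 9→(9−0)÷3=3=c, 24→(24−0)÷3=8=h, 60→(60−0)÷3=20=t.

yacht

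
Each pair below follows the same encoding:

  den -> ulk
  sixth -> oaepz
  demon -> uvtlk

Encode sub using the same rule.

The output letters match the input read backwards, each shifted +7: den reversed is ned. The word is reversed, then every letter is shifted forward by 7.
Applying it to sub: reverse → bus; then shift: b+7=i, u+7=b, s+7=z.

ibz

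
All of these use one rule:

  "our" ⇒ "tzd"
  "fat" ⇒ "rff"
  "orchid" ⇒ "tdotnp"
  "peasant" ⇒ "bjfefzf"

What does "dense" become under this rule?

The shift depends on letter class: consonant r→d is +12, but vowel o→t is +5. Vowels shift forward by 5 and consonants shift forward by 12.
On dense: d(cons)+12=p, e(vowel)+5=j, n(cons)+12=z, s(cons)+12=e, e(vowel)+5=j.

pjzej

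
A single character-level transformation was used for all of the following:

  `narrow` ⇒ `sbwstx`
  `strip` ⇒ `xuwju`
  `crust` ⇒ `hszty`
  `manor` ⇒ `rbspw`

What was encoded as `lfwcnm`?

gerbil

Shifts by position in narrow: pos 0: n→s (+5), pos 1: a→b (+1), pos 2: r→w (+5), pos 3: r→s (+1) — repeating every 2. The shifts repeat in a cycle of length 2: positions 0,1,… shift by +5, +1, then the pattern repeats.
Undoing it on lfwcnm: l−5=g, f−1=e, w−5=r, c−1=b, n−5=i, m−1=l.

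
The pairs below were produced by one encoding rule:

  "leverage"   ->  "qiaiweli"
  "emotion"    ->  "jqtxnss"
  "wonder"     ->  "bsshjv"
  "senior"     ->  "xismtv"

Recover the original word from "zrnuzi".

A repeating key of period 2 is used — shifts +5, +4 over and over.
Reversing it on zrnuzi: z−5=u, r−4=n, n−5=i, u−4=q, z−5=u, i−4=e.

unique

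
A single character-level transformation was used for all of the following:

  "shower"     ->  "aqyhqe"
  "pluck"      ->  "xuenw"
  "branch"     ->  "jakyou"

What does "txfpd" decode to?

lover

In shower: s→a is +8, h→q is +9, o→y is +10, w→h is +11 — the shift increases by 1 each position. Letter i (0-indexed) is shifted by i+8, so successive shifts are 8, 9, 10, ….
Undoing it on txfpd: t−8=l, x−9=o, f−10=v, p−11=e, d−12=r.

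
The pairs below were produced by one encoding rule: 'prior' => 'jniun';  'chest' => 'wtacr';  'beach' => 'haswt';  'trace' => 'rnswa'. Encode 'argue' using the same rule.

p(15)→j(9) and r(17)→n(13) fit y≡15x+18 (mod 26); the inverse of 15 mod 26 is 7. Each letter's alphabet position (a=0..z=25) is mapped through 15·x+18 mod 26 — an affine cipher.
Applying it to argue: a(0)→15·0+18≡18=s; r(17)→15·17+18≡13=n; g(6)→15·6+18≡4=e; u(20)→15·20+18≡6=g; e(4)→15·4+18≡0=a (all mod 26).

snega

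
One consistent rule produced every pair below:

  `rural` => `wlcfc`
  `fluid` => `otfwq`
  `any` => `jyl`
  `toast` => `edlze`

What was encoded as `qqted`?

stiff

The output letters match the input read backwards, each shifted +11: rural reversed is larur. Two steps: reverse the string, then apply a Caesar shift of +11.
Reversing it on qqted: shift back: q−11=f, q−11=f, t−11=i, e−11=t, d−11=s → ffits; then reverse → stiff.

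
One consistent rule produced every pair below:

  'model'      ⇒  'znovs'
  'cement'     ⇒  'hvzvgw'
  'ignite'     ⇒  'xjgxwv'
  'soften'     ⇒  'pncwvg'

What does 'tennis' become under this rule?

This is an affine cipher: with a=0,…,z=25, each position x becomes (7x+19) mod 26.
For tennis: t(19)→7·19+19≡22=w; e(4)→7·4+19≡21=v; n(13)→7·13+19≡6=g; n(13)→7·13+19≡6=g; i(8)→7·8+19≡23=x; s(18)→7·18+19≡15=p (all mod 26).

wvggxp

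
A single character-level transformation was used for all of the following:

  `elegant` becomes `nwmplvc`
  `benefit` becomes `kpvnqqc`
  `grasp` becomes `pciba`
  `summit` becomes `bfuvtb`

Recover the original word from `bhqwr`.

Shifts by position in elegant: pos 0: e→n (+9), pos 1: l→w (+11), pos 2: e→m (+8), pos 3: g→p (+9), pos 4: a→l (+11), pos 5: n→v (+8) — repeating every 3. A repeating key of period 3 is used — shifts +9, +11, +8 over and over.
Reversing it on bhqwr: b−9=s, h−11=w, q−8=i, w−9=n, r−11=g.

swing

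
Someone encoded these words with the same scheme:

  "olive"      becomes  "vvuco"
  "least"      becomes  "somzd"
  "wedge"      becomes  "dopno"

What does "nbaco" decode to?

grove

Shifts by position in olive: pos 0: o→v (+7), pos 1: l→v (+10), pos 2: i→u (+12), pos 3: v→c (+7), pos 4: e→o (+10) — repeating every 3. It's a Vigenère-style cipher with numeric key [7,10,12]: position i shifts by key[i mod 3].
Undoing it on nbaco: n−7=g, b−10=r, a−12=o, c−7=v, o−10=e.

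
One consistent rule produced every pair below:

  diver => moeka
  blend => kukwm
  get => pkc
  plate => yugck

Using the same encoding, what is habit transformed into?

The shift depends on letter class: consonant d→m is +9, but vowel i→o is +6. The rule splits by letter class: vowels +6, consonants +9.
For habit: h(cons)+9=q, a(vowel)+6=g, b(cons)+9=k, i(vowel)+6=o, t(cons)+9=c.

qgkoc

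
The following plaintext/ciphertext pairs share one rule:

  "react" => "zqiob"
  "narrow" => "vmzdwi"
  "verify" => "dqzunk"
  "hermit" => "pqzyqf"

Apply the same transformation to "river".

zudqz

Shifts by position in react: pos 0: r→z (+8), pos 1: e→q (+12), pos 2: a→i (+8), pos 3: c→o (+12) — repeating every 2. A repeating key of period 2 is used — shifts +8, +12 over and over.
For river: r+8=z, i+12=u, v+8=d, e+12=q, r+8=z.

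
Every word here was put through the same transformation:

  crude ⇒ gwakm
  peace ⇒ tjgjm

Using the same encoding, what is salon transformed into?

wfrvv

In crude: c→g is +4, r→w is +5, u→a is +6, d→k is +7 — the shift increases by 1 each position. Letter i (0-indexed) is shifted by i+4, so successive shifts are 4, 5, 6, ….
Applying it to salon: s+4=w, a+5=f, l+6=r, o+7=v, n+8=v.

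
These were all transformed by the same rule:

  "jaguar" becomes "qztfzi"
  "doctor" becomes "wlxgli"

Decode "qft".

jug

Each pair mirrors across the alphabet (j↔q, a↔z, g↔t): positions sum to 25. This is the alphabet-reversal cipher (Atbash): a becomes z, b becomes y, etc.
Reversing it on qft: q↔j, f↔u, t↔g.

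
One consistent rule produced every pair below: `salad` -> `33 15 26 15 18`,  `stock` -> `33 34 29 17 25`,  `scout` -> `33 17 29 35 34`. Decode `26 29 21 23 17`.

logic

s is letter #19 and maps to 33: an offset of 14. The number is (letter's place in the alphabet, a=1) + 14.
Reversing it on 26 29 21 23 17: 26→(26−14)÷1=12=l, 29→(29−14)÷1=15=o, 21→(21−14)÷1=7=g, 23→(23−14)÷1=9=i, 17→(17−14)÷1=3=c.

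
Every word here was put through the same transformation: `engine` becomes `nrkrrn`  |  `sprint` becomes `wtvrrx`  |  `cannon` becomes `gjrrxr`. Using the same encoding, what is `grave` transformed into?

kvjzn

The shift depends on letter class: consonant n→r is +4, but vowel e→n is +9. Two shifts are in play — +9 for a/e/i/o/u, +4 for every other letter.
Applying it to grave: g(cons)+4=k, r(cons)+4=v, a(vowel)+9=j, v(cons)+4=z, e(vowel)+9=n.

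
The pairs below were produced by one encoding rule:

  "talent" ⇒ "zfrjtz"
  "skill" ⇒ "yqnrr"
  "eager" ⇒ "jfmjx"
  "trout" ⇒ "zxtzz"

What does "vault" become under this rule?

The shift depends on letter class: consonant t→z is +6, but vowel a→f is +5. Two shifts are in play — +5 for a/e/i/o/u, +6 for every other letter.
For vault: v(cons)+6=b, a(vowel)+5=f, u(vowel)+5=z, l(cons)+6=r, t(cons)+6=z.

bfzrz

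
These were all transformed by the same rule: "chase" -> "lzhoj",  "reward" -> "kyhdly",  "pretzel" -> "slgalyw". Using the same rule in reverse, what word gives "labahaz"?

statute

The output letters match the input read backwards, each shifted +7: chase reversed is esahc. Two steps: reverse the string, then apply a Caesar shift of +7.
Reversing it on labahaz: shift back: l−7=e, a−7=t, b−7=u, a−7=t, h−7=a, a−7=t, z−7=s → etutats; then reverse → statute.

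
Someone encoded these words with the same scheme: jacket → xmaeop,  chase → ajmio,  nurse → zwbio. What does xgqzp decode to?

joint

j(9)→x(23) and a(0)→m(12) fit y≡7x+12 (mod 26); the inverse of 7 mod 26 is 15. Treating letters as 0–25, the rule is x ↦ 7x + 12 (mod 26).
Decoding xgqzp: x(23)→15·(23−12)≡9=j; g(6)→15·(6−12)≡14=o; q(16)→15·(16−12)≡8=i; z(25)→15·(25−12)≡13=n; p(15)→15·(15−12)≡19=t (all mod 26).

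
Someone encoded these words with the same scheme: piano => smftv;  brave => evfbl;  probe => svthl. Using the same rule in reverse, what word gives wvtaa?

In piano: p→s is +3, i→m is +4, a→f is +5, n→t is +6 — the shift increases by 1 each position. Letter i (0-indexed) is shifted by i+3, so successive shifts are 3, 4, 5, ….
Decoding wvtaa: w−3=t, v−4=r, t−5=o, a−6=u, a−7=t.

trout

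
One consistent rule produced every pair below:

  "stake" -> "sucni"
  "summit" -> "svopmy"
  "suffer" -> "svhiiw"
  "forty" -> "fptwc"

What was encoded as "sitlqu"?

shrimp

The shift increases by 1 at each position, starting from +0: 0, 1, 2, ….
Decoding sitlqu: s−0=s, i−1=h, t−2=r, l−3=i, q−4=m, u−5=p.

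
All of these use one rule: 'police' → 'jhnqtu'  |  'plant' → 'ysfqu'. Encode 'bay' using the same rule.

dfg

The output letters match the input read backwards, each shifted +5: police reversed is ecilop. The word is reversed, then every letter is shifted forward by 5.
For bay: reverse → yab; then shift: y+5=d, a+5=f, b+5=g.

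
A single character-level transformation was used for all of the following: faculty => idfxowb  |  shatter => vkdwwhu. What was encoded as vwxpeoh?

stumble

Each letter is shifted forward by 3 in the alphabet (a Caesar shift of +3).
Decoding vwxpeoh: v−3=s, w−3=t, x−3=u, p−3=m, e−3=b, o−3=l, h−3=e.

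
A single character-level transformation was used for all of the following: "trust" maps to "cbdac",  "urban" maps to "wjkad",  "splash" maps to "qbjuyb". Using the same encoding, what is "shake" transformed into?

The output letters match the input read backwards, each shifted +9: trust reversed is tsurt. The word is reversed, then every letter is shifted forward by 9.
For shake: reverse → ekahs; then shift: e+9=n, k+9=t, a+9=j, h+9=q, s+9=b.

ntjqb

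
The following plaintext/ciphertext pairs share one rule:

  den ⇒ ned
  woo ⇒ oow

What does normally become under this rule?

The word is simply reversed.
For normally: reverse → yllamron.

yllamron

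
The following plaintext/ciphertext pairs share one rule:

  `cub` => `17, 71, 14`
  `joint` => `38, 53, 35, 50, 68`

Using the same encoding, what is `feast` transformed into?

26, 23, 11, 65, 68

With a=1..z=26, the number is 3·pos + 8.
On feast: f=6→26, e=5→23, a=1→11, s=19→65, t=20→68.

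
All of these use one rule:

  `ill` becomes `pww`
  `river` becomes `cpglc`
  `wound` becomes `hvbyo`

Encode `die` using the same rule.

Vowels shift forward by 7 and consonants shift forward by 11.
Applying it to die: d(cons)+11=o, i(vowel)+7=p, e(vowel)+7=l.

opl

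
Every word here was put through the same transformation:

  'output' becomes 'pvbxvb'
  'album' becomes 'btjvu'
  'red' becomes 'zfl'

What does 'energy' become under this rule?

The shift depends on letter class: consonant t→b is +8, but vowel o→p is +1. Vowels shift forward by 1 and consonants shift forward by 8.
On energy: e(vowel)+1=f, n(cons)+8=v, e(vowel)+1=f, r(cons)+8=z, g(cons)+8=o, y(cons)+8=g.

fvfzog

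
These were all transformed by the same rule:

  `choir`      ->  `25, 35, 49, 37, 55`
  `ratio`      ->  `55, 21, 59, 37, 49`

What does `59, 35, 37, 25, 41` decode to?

c(#3)→25 and h(#8)→35: differences scale by 2, so n = 2·pos + 19. The formula is n = 2×(alphabet index, a=1) + 19.
Reversing it on 59, 35, 37, 25, 41: 59→(59−19)÷2=20=t, 35→(35−19)÷2=8=h, 37→(37−19)÷2=9=i, 25→(25−19)÷2=3=c, 41→(41−19)÷2=11=k.

thick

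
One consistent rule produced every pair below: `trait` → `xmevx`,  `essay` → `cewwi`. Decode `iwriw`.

sense

The output letters match the input read backwards, each shifted +4: trait reversed is tiart. The word is reversed, then every letter is shifted forward by 4.
Reversing it on iwriw: shift back: i−4=e, w−4=s, r−4=n, i−4=e, w−4=s → esnes; then reverse → sense.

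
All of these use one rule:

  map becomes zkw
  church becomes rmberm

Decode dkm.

cat

Read the word backwards and shift each letter +10.
Decoding dkm: shift back: d−10=t, k−10=a, m−10=c → tac; then reverse → cat.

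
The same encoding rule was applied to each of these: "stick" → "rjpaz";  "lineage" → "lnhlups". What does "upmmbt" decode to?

The output letters match the input read backwards, each shifted +7: stick reversed is kcits. Read the word backwards and shift each letter +7.
Undoing it on upmmbt: shift back: u−7=n, p−7=i, m−7=f, m−7=f, b−7=u, t−7=m → niffum; then reverse → muffin.

muffin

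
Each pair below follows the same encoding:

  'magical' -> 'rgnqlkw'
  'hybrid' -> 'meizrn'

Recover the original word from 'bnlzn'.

In magical: m→r is +5, a→g is +6, g→n is +7, i→q is +8 — the shift increases by 1 each position. Letter i (0-indexed) is shifted by i+5, so successive shifts are 5, 6, 7, ….
Undoing it on bnlzn: b−5=w, n−6=h, l−7=e, z−8=r, n−9=e.

where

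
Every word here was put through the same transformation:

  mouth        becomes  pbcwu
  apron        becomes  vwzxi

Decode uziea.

The output letters match the input read backwards, each shifted +8: mouth reversed is htuom. Read the word backwards and shift each letter +8.
Decoding uziea: shift back: u−8=m, z−8=r, i−8=a, e−8=w, a−8=s → mraws; then reverse → swarm.

swarm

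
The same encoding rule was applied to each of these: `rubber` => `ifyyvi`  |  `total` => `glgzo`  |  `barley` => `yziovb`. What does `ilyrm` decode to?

Each pair mirrors across the alphabet (r↔i, u↔f, b↔y): positions sum to 25. Letters are reflected about the middle of the alphabet (position → 25−position): Atbash.
Decoding ilyrm: i↔r, l↔o, y↔b, r↔i, m↔n.

robin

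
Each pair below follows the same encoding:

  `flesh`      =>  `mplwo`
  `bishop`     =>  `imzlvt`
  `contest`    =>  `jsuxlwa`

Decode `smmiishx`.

Shifts by position in flesh: pos 0: f→m (+7), pos 1: l→p (+4), pos 2: e→l (+7), pos 3: s→w (+4) — repeating every 2. The shifts repeat in a cycle of length 2: positions 0,1,… shift by +7, +4, then the pattern repeats.
Decoding smmiishx: s−7=l, m−4=i, m−7=f, i−4=e, i−7=b, s−4=o, h−7=a, x−4=t.

lifeboat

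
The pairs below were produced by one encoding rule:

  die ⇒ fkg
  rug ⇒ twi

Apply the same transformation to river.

Compare letters: d→f is +2, i→k is +2, e→g is +2 — a constant shift. Every letter moves 2 places later in the alphabet, wrapping around z→a.
On river: r+2=t, i+2=k, v+2=x, e+2=g, r+2=t.

tkxgt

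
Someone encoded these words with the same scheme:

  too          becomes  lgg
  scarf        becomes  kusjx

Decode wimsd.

equal

Every letter moves 18 places later in the alphabet, wrapping around z→a.
Decoding wimsd: w−18=e, i−18=q, m−18=u, s−18=a, d−18=l.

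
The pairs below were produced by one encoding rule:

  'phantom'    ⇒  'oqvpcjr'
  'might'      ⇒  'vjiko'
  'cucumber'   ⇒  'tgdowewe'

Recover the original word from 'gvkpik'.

ignite

Two steps: reverse the string, then apply a Caesar shift of +2.
Undoing it on gvkpik: shift back: g−2=e, v−2=t, k−2=i, p−2=n, i−2=g, k−2=i → etingi; then reverse → ignite.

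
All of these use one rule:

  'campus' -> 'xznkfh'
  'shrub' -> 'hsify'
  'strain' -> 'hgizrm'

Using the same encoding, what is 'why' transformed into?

dsb

Each pair mirrors across the alphabet (c↔x, a↔z, m↔n): positions sum to 25. Letters are reflected about the middle of the alphabet (position → 25−position): Atbash.
Applying it to why: w↔d, h↔s, y↔b.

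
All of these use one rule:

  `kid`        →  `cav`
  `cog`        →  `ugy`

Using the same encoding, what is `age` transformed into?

Compare letters: k→c is +18, i→a is +18, d→v is +18 — a constant shift. Each letter is shifted forward by 18 in the alphabet (a Caesar shift of +18).
Applying it to age: a+18=s, g+18=y, e+18=w.

syw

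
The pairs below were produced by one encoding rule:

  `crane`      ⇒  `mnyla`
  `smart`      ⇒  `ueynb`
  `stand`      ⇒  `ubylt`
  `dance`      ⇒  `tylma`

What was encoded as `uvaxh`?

shelf

c(2)→m(12) and r(17)→n(13) fit y≡7x+24 (mod 26); the inverse of 7 mod 26 is 15. This is an affine cipher: with a=0,…,z=25, each position x becomes (7x+24) mod 26.
Decoding uvaxh: u(20)→15·(20−24)≡18=s; v(21)→15·(21−24)≡7=h; a(0)→15·(0−24)≡4=e; x(23)→15·(23−24)≡11=l; h(7)→15·(7−24)≡5=f (all mod 26).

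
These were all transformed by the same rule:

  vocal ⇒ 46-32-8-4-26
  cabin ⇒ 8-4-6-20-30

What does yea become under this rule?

Each letter becomes 2×(its alphabet position, a=1..z=26) + 2.
For yea: y=25→52, e=5→12, a=1→4.

52-12-4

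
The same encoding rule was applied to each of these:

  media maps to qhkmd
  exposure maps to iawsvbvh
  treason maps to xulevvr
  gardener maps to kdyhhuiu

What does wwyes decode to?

strap

Shifts by position in media: pos 0: m→q (+4), pos 1: e→h (+3), pos 2: d→k (+7), pos 3: i→m (+4), pos 4: a→d (+3) — repeating every 3. The shifts repeat in a cycle of length 3: positions 0,1,… shift by +4, +3, +7, then the pattern repeats.
Reversing it on wwyes: w−4=s, w−3=t, y−7=r, e−4=a, s−3=p.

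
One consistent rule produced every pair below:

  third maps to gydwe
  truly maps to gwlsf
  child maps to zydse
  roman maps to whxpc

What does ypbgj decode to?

haste

t(19)→g(6) and h(7)→y(24) fit y≡5x+15 (mod 26); the inverse of 5 mod 26 is 21. This is an affine cipher: with a=0,…,z=25, each position x becomes (5x+15) mod 26.
Decoding ypbgj: y(24)→21·(24−15)≡7=h; p(15)→21·(15−15)≡0=a; b(1)→21·(1−15)≡18=s; g(6)→21·(6−15)≡19=t; j(9)→21·(9−15)≡4=e (all mod 26).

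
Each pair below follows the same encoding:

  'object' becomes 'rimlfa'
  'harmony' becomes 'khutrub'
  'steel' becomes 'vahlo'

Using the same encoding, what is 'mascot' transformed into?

Shifts by position in object: pos 0: o→r (+3), pos 1: b→i (+7), pos 2: j→m (+3), pos 3: e→l (+7) — repeating every 2. It's a Vigenère-style cipher with numeric key [3,7]: position i shifts by key[i mod 2].
Applying it to mascot: m+3=p, a+7=h, s+3=v, c+7=j, o+3=r, t+7=a.

phvjra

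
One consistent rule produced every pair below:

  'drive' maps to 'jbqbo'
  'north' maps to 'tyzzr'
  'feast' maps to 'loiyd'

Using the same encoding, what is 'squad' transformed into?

yacgn

Shifts by position in drive: pos 0: d→j (+6), pos 1: r→b (+10), pos 2: i→q (+8), pos 3: v→b (+6), pos 4: e→o (+10) — repeating every 3. A repeating key of period 3 is used — shifts +6, +10, +8 over and over.
Applying it to squad: s+6=y, q+10=a, u+8=c, a+6=g, d+10=n.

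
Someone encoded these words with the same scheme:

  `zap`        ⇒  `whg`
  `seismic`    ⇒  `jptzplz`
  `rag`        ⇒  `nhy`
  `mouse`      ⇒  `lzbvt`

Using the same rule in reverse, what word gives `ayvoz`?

short

The output letters match the input read backwards, each shifted +7: zap reversed is paz. Two steps: reverse the string, then apply a Caesar shift of +7.
Reversing it on ayvoz: shift back: a−7=t, y−7=r, v−7=o, o−7=h, z−7=s → trohs; then reverse → short.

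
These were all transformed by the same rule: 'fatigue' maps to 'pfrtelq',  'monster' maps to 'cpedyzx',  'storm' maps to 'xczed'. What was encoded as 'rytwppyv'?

kneeling

The output letters match the input read backwards, each shifted +11: fatigue reversed is eugitaf. Read the word backwards and shift each letter +11.
Decoding rytwppyv: shift back: r−11=g, y−11=n, t−11=i, w−11=l, p−11=e, p−11=e, y−11=n, v−11=k → gnileenk; then reverse → kneeling.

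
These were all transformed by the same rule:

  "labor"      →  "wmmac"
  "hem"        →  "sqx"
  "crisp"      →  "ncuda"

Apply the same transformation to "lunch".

The shift depends on letter class: consonant l→w is +11, but vowel a→m is +12. The rule splits by letter class: vowels +12, consonants +11.
For lunch: l(cons)+11=w, u(vowel)+12=g, n(cons)+11=y, c(cons)+11=n, h(cons)+11=s.

wgyns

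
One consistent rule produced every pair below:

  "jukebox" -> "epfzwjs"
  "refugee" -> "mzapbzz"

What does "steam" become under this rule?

Compare letters: j→e is +21, u→p is +21, k→f is +21 — a constant shift. Each letter is shifted forward by 21 in the alphabet (a Caesar shift of +21).
Applying it to steam: s+21=n, t+21=o, e+21=z, a+21=v, m+21=h.

nozvh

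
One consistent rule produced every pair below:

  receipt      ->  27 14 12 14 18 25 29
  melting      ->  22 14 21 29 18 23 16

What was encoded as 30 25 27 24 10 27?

uproar

r is letter #18 and maps to 27: an offset of 9. The number is (letter's place in the alphabet, a=1) + 9.
Reversing it on 30 25 27 24 10 27: 30→(30−9)÷1=21=u, 25→(25−9)÷1=16=p, 27→(27−9)÷1=18=r, 24→(24−9)÷1=15=o, 10→(10−9)÷1=1=a, 27→(27−9)÷1=18=r.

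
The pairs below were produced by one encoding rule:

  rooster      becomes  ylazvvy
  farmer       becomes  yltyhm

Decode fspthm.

family

Read the word backwards and shift each letter +7.
Reversing it on fspthm: shift back: f−7=y, s−7=l, p−7=i, t−7=m, h−7=a, m−7=f → ylimaf; then reverse → family.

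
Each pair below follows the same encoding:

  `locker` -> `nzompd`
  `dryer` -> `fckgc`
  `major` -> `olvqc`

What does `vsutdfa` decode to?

A repeating key of period 3 is used — shifts +2, +11, +12 over and over.
Reversing it on vsutdfa: v−2=t, s−11=h, u−12=i, t−2=r, d−11=s, f−12=t, a−2=y.

thirsty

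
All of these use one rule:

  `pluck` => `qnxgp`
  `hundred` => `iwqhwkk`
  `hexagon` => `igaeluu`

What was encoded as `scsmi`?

rapid

The shift increases by 1 at each position, starting from +1: 1, 2, 3, ….
Reversing it on scsmi: s−1=r, c−2=a, s−3=p, m−4=i, i−5=d.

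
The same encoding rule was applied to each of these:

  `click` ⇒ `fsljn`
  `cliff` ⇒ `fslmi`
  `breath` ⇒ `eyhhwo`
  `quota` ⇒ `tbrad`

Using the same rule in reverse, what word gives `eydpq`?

brain

Shifts by position in click: pos 0: c→f (+3), pos 1: l→s (+7), pos 2: i→l (+3), pos 3: c→j (+7) — repeating every 2. The shifts repeat in a cycle of length 2: positions 0,1,… shift by +3, +7, then the pattern repeats.
Reversing it on eydpq: e−3=b, y−7=r, d−3=a, p−7=i, q−3=n.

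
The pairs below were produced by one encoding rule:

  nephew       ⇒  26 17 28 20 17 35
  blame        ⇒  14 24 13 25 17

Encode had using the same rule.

20 13 16

n is letter #14 and maps to 26: an offset of 12. Each letter is replaced by its alphabet position (a=1..z=26) + 12.
Applying it to had: h=8→20, a=1→13, d=4→16.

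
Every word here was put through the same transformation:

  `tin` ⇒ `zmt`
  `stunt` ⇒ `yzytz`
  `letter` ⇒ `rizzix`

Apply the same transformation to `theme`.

The shift depends on letter class: consonant t→z is +6, but vowel i→m is +4. Two shifts are in play — +4 for a/e/i/o/u, +6 for every other letter.
Applying it to theme: t(cons)+6=z, h(cons)+6=n, e(vowel)+4=i, m(cons)+6=s, e(vowel)+4=i.

znisi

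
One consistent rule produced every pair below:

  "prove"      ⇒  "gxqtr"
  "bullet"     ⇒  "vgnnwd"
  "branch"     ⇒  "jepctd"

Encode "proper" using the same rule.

The output letters match the input read backwards, each shifted +2: prove reversed is evorp. The word is reversed, then every letter is shifted forward by 2.
For proper: reverse → reporp; then shift: r+2=t, e+2=g, p+2=r, o+2=q, r+2=t, p+2=r.

tgrqtr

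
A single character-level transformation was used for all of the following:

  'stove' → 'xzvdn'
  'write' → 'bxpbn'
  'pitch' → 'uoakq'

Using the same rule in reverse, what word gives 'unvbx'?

The shift increases by 1 at each position, starting from +5: 5, 6, 7, ….
Reversing it on unvbx: u−5=p, n−6=h, v−7=o, b−8=t, x−9=o.

photo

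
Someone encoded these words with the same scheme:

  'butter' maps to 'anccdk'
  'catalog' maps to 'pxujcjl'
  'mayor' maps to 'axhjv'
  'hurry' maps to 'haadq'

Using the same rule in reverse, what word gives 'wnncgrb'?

The word is reversed, then every letter is shifted forward by 9.
Decoding wnncgrb: shift back: w−9=n, n−9=e, n−9=e, c−9=t, g−9=x, r−9=i, b−9=s → neetxis; then reverse → sixteen.

sixteen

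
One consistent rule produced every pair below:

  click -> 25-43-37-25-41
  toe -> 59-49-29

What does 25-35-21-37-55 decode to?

chair

c(#3)→25 and l(#12)→43: differences scale by 2, so n = 2·pos + 19. With a=1..z=26, the number is 2·pos + 19.
Decoding 25-35-21-37-55: 25→(25−19)÷2=3=c, 35→(35−19)÷2=8=h, 21→(21−19)÷2=1=a, 37→(37−19)÷2=9=i, 55→(55−19)÷2=18=r.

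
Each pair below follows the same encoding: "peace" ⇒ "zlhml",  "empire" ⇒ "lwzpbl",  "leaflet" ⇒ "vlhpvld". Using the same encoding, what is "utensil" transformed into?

bdlxcpv

Vowels shift forward by 7 and consonants shift forward by 10.
Applying it to utensil: u(vowel)+7=b, t(cons)+10=d, e(vowel)+7=l, n(cons)+10=x, s(cons)+10=c, i(vowel)+7=p, l(cons)+10=v.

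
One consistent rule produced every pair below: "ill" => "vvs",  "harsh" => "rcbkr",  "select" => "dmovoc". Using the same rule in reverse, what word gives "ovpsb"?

rifle

The output letters match the input read backwards, each shifted +10: ill reversed is lli. Two steps: reverse the string, then apply a Caesar shift of +10.
Undoing it on ovpsb: shift back: o−10=e, v−10=l, p−10=f, s−10=i, b−10=r → elfir; then reverse → rifle.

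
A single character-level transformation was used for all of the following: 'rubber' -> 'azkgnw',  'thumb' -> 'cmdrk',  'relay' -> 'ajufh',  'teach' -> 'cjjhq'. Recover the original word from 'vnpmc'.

might

Shifts by position in rubber: pos 0: r→a (+9), pos 1: u→z (+5), pos 2: b→k (+9), pos 3: b→g (+5) — repeating every 2. It's a Vigenère-style cipher with numeric key [9,5]: position i shifts by key[i mod 2].
Reversing it on vnpmc: v−9=m, n−5=i, p−9=g, m−5=h, c−9=t.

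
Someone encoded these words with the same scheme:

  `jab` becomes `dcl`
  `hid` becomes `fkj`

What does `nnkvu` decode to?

The word is reversed, then every letter is shifted forward by 2.
Undoing it on nnkvu: shift back: n−2=l, n−2=l, k−2=i, v−2=t, u−2=s → llits; then reverse → still.

still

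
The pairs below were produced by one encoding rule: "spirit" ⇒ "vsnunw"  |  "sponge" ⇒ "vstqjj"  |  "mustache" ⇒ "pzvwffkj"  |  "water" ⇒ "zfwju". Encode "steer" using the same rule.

The rule splits by letter class: vowels +5, consonants +3.
For steer: s(cons)+3=v, t(cons)+3=w, e(vowel)+5=j, e(vowel)+5=j, r(cons)+3=u.

vwjju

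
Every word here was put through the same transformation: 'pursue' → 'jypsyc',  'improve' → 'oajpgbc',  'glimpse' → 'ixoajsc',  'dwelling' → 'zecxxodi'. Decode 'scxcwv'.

p(15)→j(9) and u(20)→y(24) fit y≡3x+16 (mod 26); the inverse of 3 mod 26 is 9. Each letter's alphabet position (a=0..z=25) is mapped through 3·x+16 mod 26 — an affine cipher.
Reversing it on scxcwv: s(18)→9·(18−16)≡18=s; c(2)→9·(2−16)≡4=e; x(23)→9·(23−16)≡11=l; c(2)→9·(2−16)≡4=e; w(22)→9·(22−16)≡2=c; v(21)→9·(21−16)≡19=t (all mod 26).

select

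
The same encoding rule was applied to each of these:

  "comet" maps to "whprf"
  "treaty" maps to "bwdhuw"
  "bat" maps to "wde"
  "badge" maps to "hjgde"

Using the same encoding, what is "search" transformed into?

The output letters match the input read backwards, each shifted +3: comet reversed is temoc. Two steps: reverse the string, then apply a Caesar shift of +3.
Applying it to search: reverse → hcraes; then shift: h+3=k, c+3=f, r+3=u, a+3=d, e+3=h, s+3=v.

kfudhv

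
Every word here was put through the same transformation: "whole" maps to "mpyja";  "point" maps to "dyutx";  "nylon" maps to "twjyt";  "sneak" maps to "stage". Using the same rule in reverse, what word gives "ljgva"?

Each letter's alphabet position (a=0..z=25) is mapped through 5·x+6 mod 26 — an affine cipher.
Decoding ljgva: l(11)→21·(11−6)≡1=b; j(9)→21·(9−6)≡11=l; g(6)→21·(6−6)≡0=a; v(21)→21·(21−6)≡3=d; a(0)→21·(0−6)≡4=e (all mod 26).

blade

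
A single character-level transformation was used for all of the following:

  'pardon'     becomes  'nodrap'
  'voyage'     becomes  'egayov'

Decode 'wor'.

row

The output letters match the input read backwards: pardon reversed is nodrap. The word is simply reversed.
Decoding wor: then reverse → row.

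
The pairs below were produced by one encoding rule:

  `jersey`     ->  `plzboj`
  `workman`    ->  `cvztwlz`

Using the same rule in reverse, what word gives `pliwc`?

jeans

In jersey: j→p is +6, e→l is +7, r→z is +8, s→b is +9 — the shift increases by 1 each position. The shift increases by 1 at each position, starting from +6: 6, 7, 8, ….
Undoing it on pliwc: p−6=j, l−7=e, i−8=a, w−9=n, c−10=s.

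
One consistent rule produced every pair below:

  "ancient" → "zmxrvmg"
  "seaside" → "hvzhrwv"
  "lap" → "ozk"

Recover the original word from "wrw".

Letters are reflected about the middle of the alphabet (position → 25−position): Atbash.
Undoing it on wrw: w↔d, r↔i, w↔d.

did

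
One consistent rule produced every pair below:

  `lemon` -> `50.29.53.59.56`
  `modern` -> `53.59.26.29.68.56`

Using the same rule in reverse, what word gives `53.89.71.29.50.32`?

myself

l(#12)→50 and e(#5)→29: differences scale by 3, so n = 3·pos + 14. With a=1..z=26, the number is 3·pos + 14.
Undoing it on 53.89.71.29.50.32: 53→(53−14)÷3=13=m, 89→(89−14)÷3=25=y, 71→(71−14)÷3=19=s, 29→(29−14)÷3=5=e, 50→(50−14)÷3=12=l, 32→(32−14)÷3=6=f.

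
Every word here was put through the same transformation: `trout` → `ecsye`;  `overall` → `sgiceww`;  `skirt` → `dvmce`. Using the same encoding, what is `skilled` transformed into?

dvmwwio

The shift depends on letter class: consonant t→e is +11, but vowel o→s is +4. Two shifts are in play — +4 for a/e/i/o/u, +11 for every other letter.
Applying it to skilled: s(cons)+11=d, k(cons)+11=v, i(vowel)+4=m, l(cons)+11=w, l(cons)+11=w, e(vowel)+4=i, d(cons)+11=o.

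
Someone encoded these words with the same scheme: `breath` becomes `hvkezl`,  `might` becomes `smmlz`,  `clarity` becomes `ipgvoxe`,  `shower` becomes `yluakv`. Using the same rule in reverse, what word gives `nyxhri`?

hurdle

Shifts by position in breath: pos 0: b→h (+6), pos 1: r→v (+4), pos 2: e→k (+6), pos 3: a→e (+4) — repeating every 2. The shifts repeat in a cycle of length 2: positions 0,1,… shift by +6, +4, then the pattern repeats.
Undoing it on nyxhri: n−6=h, y−4=u, x−6=r, h−4=d, r−6=l, i−4=e.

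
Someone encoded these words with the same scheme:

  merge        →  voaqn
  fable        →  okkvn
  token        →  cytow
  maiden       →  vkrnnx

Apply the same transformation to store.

The shifts repeat in a cycle of length 2: positions 0,1,… shift by +9, +10, then the pattern repeats.
On store: s+9=b, t+10=d, o+9=x, r+10=b, e+9=n.

bdxbn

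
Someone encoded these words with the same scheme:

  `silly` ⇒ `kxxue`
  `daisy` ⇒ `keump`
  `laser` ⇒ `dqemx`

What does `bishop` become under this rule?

The output letters match the input read backwards, each shifted +12: silly reversed is yllis. Read the word backwards and shift each letter +12.
For bishop: reverse → pohsib; then shift: p+12=b, o+12=a, h+12=t, s+12=e, i+12=u, b+12=n.

bateun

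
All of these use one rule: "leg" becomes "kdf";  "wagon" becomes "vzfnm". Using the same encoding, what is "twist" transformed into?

Every letter moves 25 places later in the alphabet, wrapping around z→a.
Applying it to twist: t+25=s, w+25=v, i+25=h, s+25=r, t+25=s.

svhrs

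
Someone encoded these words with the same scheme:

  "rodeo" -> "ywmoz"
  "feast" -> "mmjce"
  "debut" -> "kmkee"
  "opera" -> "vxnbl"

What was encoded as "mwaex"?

In rodeo: r→y is +7, o→w is +8, d→m is +9, e→o is +10 — the shift increases by 1 each position. The shift increases by 1 at each position, starting from +7: 7, 8, 9, ….
Undoing it on mwaex: m−7=f, w−8=o, a−9=r, e−10=u, x−11=m.

forum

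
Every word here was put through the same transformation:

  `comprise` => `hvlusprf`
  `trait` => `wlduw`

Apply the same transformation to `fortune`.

hqxwuri

The output letters match the input read backwards, each shifted +3: comprise reversed is esirpmoc. Read the word backwards and shift each letter +3.
Applying it to fortune: reverse → enutrof; then shift: e+3=h, n+3=q, u+3=x, t+3=w, r+3=u, o+3=r, f+3=i.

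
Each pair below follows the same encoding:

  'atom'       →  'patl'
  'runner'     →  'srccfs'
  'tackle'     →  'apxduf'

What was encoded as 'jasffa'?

a(0)→p(15) and t(19)→a(0) fit y≡17x+15 (mod 26); the inverse of 17 mod 26 is 23. Each letter's alphabet position (a=0..z=25) is mapped through 17·x+15 mod 26 — an affine cipher.
Undoing it on jasffa: j(9)→23·(9−15)≡18=s; a(0)→23·(0−15)≡19=t; s(18)→23·(18−15)≡17=r; f(5)→23·(5−15)≡4=e; f(5)→23·(5−15)≡4=e; a(0)→23·(0−15)≡19=t (all mod 26).

street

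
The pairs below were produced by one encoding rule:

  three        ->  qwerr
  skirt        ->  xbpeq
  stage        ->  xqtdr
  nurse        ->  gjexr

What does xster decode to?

t(19)→q(16) and h(7)→w(22) fit y≡19x+19 (mod 26); the inverse of 19 mod 26 is 11. This is an affine cipher: with a=0,…,z=25, each position x becomes (19x+19) mod 26.
Reversing it on xster: x(23)→11·(23−19)≡18=s; s(18)→11·(18−19)≡15=p; t(19)→11·(19−19)≡0=a; e(4)→11·(4−19)≡17=r; r(17)→11·(17−19)≡4=e (all mod 26).

spare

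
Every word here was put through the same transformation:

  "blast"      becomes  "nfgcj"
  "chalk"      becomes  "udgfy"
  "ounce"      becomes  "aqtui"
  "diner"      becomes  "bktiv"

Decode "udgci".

b(1)→n(13) and l(11)→f(5) fit y≡7x+6 (mod 26); the inverse of 7 mod 26 is 15. Treating letters as 0–25, the rule is x ↦ 7x + 6 (mod 26).
Reversing it on udgci: u(20)→15·(20−6)≡2=c; d(3)→15·(3−6)≡7=h; g(6)→15·(6−6)≡0=a; c(2)→15·(2−6)≡18=s; i(8)→15·(8−6)≡4=e (all mod 26).

chase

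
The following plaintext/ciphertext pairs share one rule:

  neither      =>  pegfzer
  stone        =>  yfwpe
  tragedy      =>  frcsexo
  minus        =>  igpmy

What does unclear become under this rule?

mpqbecr

n(13)→p(15) and e(4)→e(4) fit y≡7x+2 (mod 26); the inverse of 7 mod 26 is 15. This is an affine cipher: with a=0,…,z=25, each position x becomes (7x+2) mod 26.
On unclear: u(20)→7·20+2≡12=m; n(13)→7·13+2≡15=p; c(2)→7·2+2≡16=q; l(11)→7·11+2≡1=b; e(4)→7·4+2≡4=e; a(0)→7·0+2≡2=c; r(17)→7·17+2≡17=r (all mod 26).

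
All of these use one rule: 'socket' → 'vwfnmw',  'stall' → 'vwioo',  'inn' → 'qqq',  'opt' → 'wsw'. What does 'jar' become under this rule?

miu

The shift depends on letter class: consonant s→v is +3, but vowel o→w is +8. The rule splits by letter class: vowels +8, consonants +3.
On jar: j(cons)+3=m, a(vowel)+8=i, r(cons)+3=u.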